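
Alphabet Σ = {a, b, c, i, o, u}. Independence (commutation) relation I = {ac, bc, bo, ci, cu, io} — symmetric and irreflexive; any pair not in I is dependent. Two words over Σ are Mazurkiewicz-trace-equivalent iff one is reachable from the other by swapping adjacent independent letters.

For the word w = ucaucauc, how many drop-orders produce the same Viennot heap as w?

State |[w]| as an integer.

56

piece 0:u — minimal
piece 1:c — minimal
piece 2:a rests on {0:u}
piece 3:u rests on {2:a}
piece 4:c rests on {1:c}
piece 5:a rests on {3:u}
piece 6:u rests on {5:a}
piece 7:c rests on {4:c}
minimal pieces: {0:u, 1:c}
ways to finish when only these pieces remain (= sum over removing one remaining piece with nothing left below it):
  1 left: {6}→1  {7}→1
  2 left: {4,7}→1  {5,6}→1  {6,7}→2
  3 left: {1,4,7}→1  {3,5,6}→1  {4,6,7}→3  {5,6,7}→3
  4 left: {1,4,6,7}→4  {2,3,5,6}→1  {3,5,6,7}→4  {4,5,6,7}→6
  5 left: {0,2,3,5,6}→1  {1,4,5,6,7}→10  {2,3,5,6,7}→5  {3,4,5,6,7}→10
  6 left: {0,2,3,5,6,7}→6  {1,3,4,5,6,7}→20  {2,3,4,5,6,7}→15
  placing 0:u first → 35 extensions
  placing 1:c first → 21 extensions
total linear extensions = 56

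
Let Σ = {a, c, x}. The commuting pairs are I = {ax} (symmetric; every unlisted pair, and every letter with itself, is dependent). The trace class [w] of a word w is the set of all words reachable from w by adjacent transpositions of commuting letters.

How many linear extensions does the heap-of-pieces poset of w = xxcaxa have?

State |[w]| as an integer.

drop 0:x onto floor
drop 1:x onto {0:x}
drop 2:c onto {1:x}
drop 3:a onto {2:c}
drop 4:x onto {2:c}
drop 5:a onto {3:a}
ground layer = {0:x}
drop-orders for the pieces not yet dropped (sum over which currently-grounded one goes next):
  1 to go: {4} 1  {5} 1
  2 to go: {3,5} 1  {4,5} 2
  3 to go: {3,4,5} 3
  4 to go: {2,3,4,5} 3
  if 0:x drops first: 3 orders

3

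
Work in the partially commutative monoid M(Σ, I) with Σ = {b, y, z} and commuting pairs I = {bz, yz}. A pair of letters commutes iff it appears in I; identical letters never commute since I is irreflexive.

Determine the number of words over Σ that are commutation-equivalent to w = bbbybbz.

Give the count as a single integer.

piece 0:b — minimal
piece 1:b rests on {0:b}
piece 2:b rests on {1:b}
piece 3:y rests on {2:b}
piece 4:b rests on {3:y}
piece 5:b rests on {4:b}
piece 6:z — minimal
minimal pieces: {0:b, 6:z}
ways to finish when only these pieces remain (= sum over removing one remaining piece with nothing left below it):
  1 left: {5}→1  {6}→1
  2 left: {4,5}→1  {5,6}→2
  3 left: {3,4,5}→1  {4,5,6}→3
  4 left: {2,3,4,5}→1  {3,4,5,6}→4
  5 left: {1,2,3,4,5}→1  {2,3,4,5,6}→5
  placing 0:b first → 6 extensions
  placing 6:z first → 1 extensions
total linear extensions = 7

7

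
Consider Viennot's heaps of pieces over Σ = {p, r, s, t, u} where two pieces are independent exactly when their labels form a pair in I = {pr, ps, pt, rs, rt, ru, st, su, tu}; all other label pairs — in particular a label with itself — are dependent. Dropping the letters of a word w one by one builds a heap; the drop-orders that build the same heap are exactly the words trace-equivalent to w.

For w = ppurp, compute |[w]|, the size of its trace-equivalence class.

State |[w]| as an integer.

#0=p has no predecessor
#1=p depends on [0:p]
#2=u depends on [1:p]
#3=r has no predecessor
#4=p depends on [2:u]
sources: [0:p, 3:r]
N(rest) = Σ N(rest − s) over sources s of rest; N(one piece) = 1:
  size 1 → [3]=1  [4]=1
  size 2 → [2,4]=1  [3,4]=2
  size 3 → [1,2,4]=1  [2,3,4]=3
  first=0(p) contributes 4
  first=3(r) contributes 1
|[w]| = 5

5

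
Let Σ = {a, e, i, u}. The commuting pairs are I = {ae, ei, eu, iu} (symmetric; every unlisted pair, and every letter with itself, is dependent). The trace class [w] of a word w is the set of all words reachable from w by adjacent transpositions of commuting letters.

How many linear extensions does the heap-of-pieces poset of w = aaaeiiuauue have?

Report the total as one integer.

#0=a has no predecessor
#1=a depends on [0:a]
#2=a depends on [1:a]
#3=e has no predecessor
#4=i depends on [2:a]
#5=i depends on [4:i]
#6=u depends on [2:a]
#7=a depends on [5:i, 6:u]
#8=u depends on [7:a]
#9=u depends on [8:u]
#10=e depends on [3:e]
sources: [0:a, 3:e]
N(rest) = Σ N(rest − s) over sources s of rest; N(one piece) = 1:
  size 1 → [9]=1  [10]=1
  size 2 → [3,10]=1  [8,9]=1  [9,10]=2
  size 3 → [3,9,10]=3  [7,8,9]=1  [8,9,10]=3
  size 4 → [3,8,9,10]=6  [5,7,8,9]=1  [6,7,8,9]=1  [7,8,9,10]=4
  size 5 → [3,7,8,9,10]=10  [4,5,7,8,9]=1  [5,6,7,8,9]=2  [5,7,8,9,10]=5  [6,7,8,9,10]=5
  size 6 → [3,5,7,8,9,10]=15  [3,6,7,8,9,10]=15  [4,5,6,7,8,9]=3  [4,5,7,8,9,10]=6  [5,6,7,8,9,10]=12
  size 7 → [2,4,5,6,7,8,9]=3  [3,4,5,7,8,9,10]=21  [3,5,6,7,8,9,10]=42  [4,5,6,7,8,9,10]=21
  size 8 → [1,2,4,5,6,7,8,9]=3  [2,4,5,6,7,8,9,10]=24  [3,4,5,6,7,8,9,10]=84
  size 9 → [0,1,2,4,5,6,7,8,9]=3  [1,2,4,5,6,7,8,9,10]=27  [2,3,4,5,6,7,8,9,10]=108
  first=0(a) contributes 135
  first=3(e) contributes 30
|[w]| = 165

165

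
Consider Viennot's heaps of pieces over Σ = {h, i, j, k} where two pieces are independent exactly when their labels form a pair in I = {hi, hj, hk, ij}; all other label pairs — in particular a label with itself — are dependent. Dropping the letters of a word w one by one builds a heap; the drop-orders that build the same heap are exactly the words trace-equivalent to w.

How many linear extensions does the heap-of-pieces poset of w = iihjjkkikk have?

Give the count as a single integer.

piece 0:i — minimal
piece 1:i rests on {0:i}
piece 2:h — minimal
piece 3:j — minimal
piece 4:j rests on {3:j}
piece 5:k rests on {1:i, 4:j}
piece 6:k rests on {5:k}
piece 7:i rests on {6:k}
piece 8:k rests on {7:i}
piece 9:k rests on {8:k}
minimal pieces: {0:i, 2:h, 3:j}
ways to finish when only these pieces remain (= sum over removing one remaining piece with nothing left below it):
  1 left: {2}→1  {9}→1
  2 left: {2,9}→2  {8,9}→1
  3 left: {2,8,9}→3  {7,8,9}→1
  4 left: {2,7,8,9}→4  {6,7,8,9}→1
  5 left: {2,6,7,8,9}→5  {5,6,7,8,9}→1
  6 left: {1,5,6,7,8,9}→1  {2,5,6,7,8,9}→6  {4,5,6,7,8,9}→1
  7 left: {0,1,5,6,7,8,9}→1  {1,2,5,6,7,8,9}→7  {1,4,5,6,7,8,9}→2  {2,4,5,6,7,8,9}→7  {3,4,5,6,7,8,9}→1
  8 left: {0,1,2,5,6,7,8,9}→8  {0,1,4,5,6,7,8,9}→3  {1,2,4,5,6,7,8,9}→16  {1,3,4,5,6,7,8,9}→3  {2,3,4,5,6,7,8,9}→8
  placing 0:i first → 27 extensions
  placing 2:h first → 6 extensions
  placing 3:j first → 27 extensions
total linear extensions = 60

60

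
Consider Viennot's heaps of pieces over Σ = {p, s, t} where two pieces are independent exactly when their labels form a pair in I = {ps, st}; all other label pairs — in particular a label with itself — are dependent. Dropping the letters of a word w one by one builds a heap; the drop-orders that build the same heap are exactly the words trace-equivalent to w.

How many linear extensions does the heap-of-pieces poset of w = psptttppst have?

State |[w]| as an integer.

#0=p has no predecessor
#1=s has no predecessor
#2=p depends on [0:p]
#3=t depends on [2:p]
#4=t depends on [3:t]
#5=t depends on [4:t]
#6=p depends on [5:t]
#7=p depends on [6:p]
#8=s depends on [1:s]
#9=t depends on [7:p]
sources: [0:p, 1:s]
N(rest) = Σ N(rest − s) over sources s of rest; N(one piece) = 1:
  size 1 → [8]=1  [9]=1
  size 2 → [1,8]=1  [7,9]=1  [8,9]=2
  size 3 → [1,8,9]=3  [6,7,9]=1  [7,8,9]=3
  size 4 → [1,7,8,9]=6  [5,6,7,9]=1  [6,7,8,9]=4
  size 5 → [1,6,7,8,9]=10  [4,5,6,7,9]=1  [5,6,7,8,9]=5
  size 6 → [1,5,6,7,8,9]=15  [3,4,5,6,7,9]=1  [4,5,6,7,8,9]=6
  size 7 → [1,4,5,6,7,8,9]=21  [2,3,4,5,6,7,9]=1  [3,4,5,6,7,8,9]=7
  size 8 → [0,2,3,4,5,6,7,9]=1  [1,3,4,5,6,7,8,9]=28  [2,3,4,5,6,7,8,9]=8
  first=0(p) contributes 36
  first=1(s) contributes 9
|[w]| = 45

45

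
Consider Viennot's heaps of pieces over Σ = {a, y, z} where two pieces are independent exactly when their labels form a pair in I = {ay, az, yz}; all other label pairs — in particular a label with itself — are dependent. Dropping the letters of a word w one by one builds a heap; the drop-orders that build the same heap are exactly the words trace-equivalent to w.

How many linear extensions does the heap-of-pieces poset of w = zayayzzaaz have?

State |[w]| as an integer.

3150

#0=z has no predecessor
#1=a has no predecessor
#2=y has no predecessor
#3=a depends on [1:a]
#4=y depends on [2:y]
#5=z depends on [0:z]
#6=z depends on [5:z]
#7=a depends on [3:a]
#8=a depends on [7:a]
#9=z depends on [6:z]
sources: [0:z, 1:a, 2:y]
N(rest) = Σ N(rest − s) over sources s of rest; N(one piece) = 1:
  size 1 → [4]=1  [8]=1  [9]=1
  size 2 → [2,4]=1  [4,8]=2  [4,9]=2  [6,9]=1  [7,8]=1  [8,9]=2
  size 3 → [2,4,8]=3  [2,4,9]=3  [3,7,8]=1  [4,6,9]=3  [4,7,8]=3  [4,8,9]=6  [5,6,9]=1  [6,8,9]=3  [7,8,9]=3
  size 4 → [0,5,6,9]=1  [1,3,7,8]=1  [2,4,6,9]=6  [2,4,7,8]=6  [2,4,8,9]=12  [3,4,7,8]=4  [3,7,8,9]=4  [4,5,6,9]=4  [4,6,8,9]=12  [4,7,8,9]=12  [5,6,8,9]=4  [6,7,8,9]=6
  size 5 → [0,4,5,6,9]=5  [0,5,6,8,9]=5  [1,3,4,7,8]=5  [1,3,7,8,9]=5  [2,3,4,7,8]=10  [2,4,5,6,9]=10  [2,4,6,8,9]=30  [2,4,7,8,9]=30  [3,4,7,8,9]=20  [3,6,7,8,9]=10  [4,5,6,8,9]=20  [4,6,7,8,9]=30  [5,6,7,8,9]=10
  size 6 → [0,2,4,5,6,9]=15  [0,4,5,6,8,9]=30  [0,5,6,7,8,9]=15  [1,2,3,4,7,8]=15  [1,3,4,7,8,9]=30  [1,3,6,7,8,9]=15  [2,3,4,7,8,9]=60  [2,4,5,6,8,9]=60  [2,4,6,7,8,9]=90  [3,4,6,7,8,9]=60  [3,5,6,7,8,9]=20  [4,5,6,7,8,9]=60
  size 7 → [0,2,4,5,6,8,9]=105  [0,3,5,6,7,8,9]=35  [0,4,5,6,7,8,9]=105  [1,2,3,4,7,8,9]=105  [1,3,4,6,7,8,9]=105  [1,3,5,6,7,8,9]=35  [2,3,4,6,7,8,9]=210  [2,4,5,6,7,8,9]=210  [3,4,5,6,7,8,9]=140
  size 8 → [0,1,3,5,6,7,8,9]=70  [0,2,4,5,6,7,8,9]=420  [0,3,4,5,6,7,8,9]=280  [1,2,3,4,6,7,8,9]=420  [1,3,4,5,6,7,8,9]=280  [2,3,4,5,6,7,8,9]=560
  first=0(z) contributes 1260
  first=1(a) contributes 1260
  first=2(y) contributes 630
|[w]| = 3150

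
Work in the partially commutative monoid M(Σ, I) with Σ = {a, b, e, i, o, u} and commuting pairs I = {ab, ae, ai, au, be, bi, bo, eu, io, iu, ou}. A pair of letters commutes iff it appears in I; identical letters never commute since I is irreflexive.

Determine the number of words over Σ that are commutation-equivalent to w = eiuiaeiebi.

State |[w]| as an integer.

360

drop 0:e onto floor
drop 1:i onto {0:e}
drop 2:u onto floor
drop 3:i onto {1:i}
drop 4:a onto floor
drop 5:e onto {3:i}
drop 6:i onto {5:e}
drop 7:e onto {6:i}
drop 8:b onto {2:u}
drop 9:i onto {7:e}
ground layer = {0:e, 2:u, 4:a}
drop-orders for the pieces not yet dropped (sum over which currently-grounded one goes next):
  1 to go: {4} 1  {8} 1  {9} 1
  2 to go: {2,8} 1  {4,8} 2  {4,9} 2  {7,9} 1  {8,9} 2
  3 to go: {2,4,8} 3  {2,8,9} 3  {4,7,9} 3  {4,8,9} 6  {6,7,9} 1  {7,8,9} 3
  4 to go: {2,4,8,9} 12  {2,7,8,9} 6  {4,6,7,9} 4  {4,7,8,9} 12  {5,6,7,9} 1  {6,7,8,9} 4
  5 to go: {2,4,7,8,9} 30  {2,6,7,8,9} 10  {3,5,6,7,9} 1  {4,5,6,7,9} 5  {4,6,7,8,9} 20  {5,6,7,8,9} 5
  6 to go: {1,3,5,6,7,9} 1  {2,4,6,7,8,9} 60  {2,5,6,7,8,9} 15  {3,4,5,6,7,9} 6  {3,5,6,7,8,9} 6  {4,5,6,7,8,9} 30
  7 to go: {0,1,3,5,6,7,9} 1  {1,3,4,5,6,7,9} 7  {1,3,5,6,7,8,9} 7  {2,3,5,6,7,8,9} 21  {2,4,5,6,7,8,9} 105  {3,4,5,6,7,8,9} 42
  8 to go: {0,1,3,4,5,6,7,9} 8  {0,1,3,5,6,7,8,9} 8  {1,2,3,5,6,7,8,9} 28  {1,3,4,5,6,7,8,9} 56  {2,3,4,5,6,7,8,9} 168
  if 0:e drops first: 252 orders
  if 2:u drops first: 72 orders
  if 4:a drops first: 36 orders
heap linearizations: 360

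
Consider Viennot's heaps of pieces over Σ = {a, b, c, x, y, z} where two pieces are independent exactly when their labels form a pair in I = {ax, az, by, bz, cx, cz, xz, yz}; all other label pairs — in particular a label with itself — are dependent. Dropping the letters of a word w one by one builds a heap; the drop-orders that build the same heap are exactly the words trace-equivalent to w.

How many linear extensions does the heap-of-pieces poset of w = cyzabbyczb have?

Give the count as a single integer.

#0=c has no predecessor
#1=y depends on [0:c]
#2=z has no predecessor
#3=a depends on [1:y]
#4=b depends on [3:a]
#5=b depends on [4:b]
#6=y depends on [3:a]
#7=c depends on [5:b, 6:y]
#8=z depends on [2:z]
#9=b depends on [7:c]
sources: [0:c, 2:z]
N(rest) = Σ N(rest − s) over sources s of rest; N(one piece) = 1:
  size 1 → [8]=1  [9]=1
  size 2 → [2,8]=1  [7,9]=1  [8,9]=2
  size 3 → [2,8,9]=3  [5,7,9]=1  [6,7,9]=1  [7,8,9]=3
  size 4 → [2,7,8,9]=6  [4,5,7,9]=1  [5,6,7,9]=2  [5,7,8,9]=4  [6,7,8,9]=4
  size 5 → [2,5,7,8,9]=10  [2,6,7,8,9]=10  [4,5,6,7,9]=3  [4,5,7,8,9]=5  [5,6,7,8,9]=10
  size 6 → [2,4,5,7,8,9]=15  [2,5,6,7,8,9]=30  [3,4,5,6,7,9]=3  [4,5,6,7,8,9]=18
  size 7 → [1,3,4,5,6,7,9]=3  [2,4,5,6,7,8,9]=63  [3,4,5,6,7,8,9]=21
  size 8 → [0,1,3,4,5,6,7,9]=3  [1,3,4,5,6,7,8,9]=24  [2,3,4,5,6,7,8,9]=84
  first=0(c) contributes 108
  first=2(z) contributes 27
|[w]| = 135

135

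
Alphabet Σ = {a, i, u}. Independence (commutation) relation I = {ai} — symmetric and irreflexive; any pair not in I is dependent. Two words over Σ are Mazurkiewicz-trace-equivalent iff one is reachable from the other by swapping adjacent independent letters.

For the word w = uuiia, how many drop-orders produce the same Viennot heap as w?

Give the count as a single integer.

piece 0:u — minimal
piece 1:u rests on {0:u}
piece 2:i rests on {1:u}
piece 3:i rests on {2:i}
piece 4:a rests on {1:u}
minimal pieces: {0:u}
ways to finish when only these pieces remain (= sum over removing one remaining piece with nothing left below it):
  1 left: {3}→1  {4}→1
  2 left: {2,3}→1  {3,4}→2
  3 left: {2,3,4}→3
  placing 0:u first → 3 extensions

3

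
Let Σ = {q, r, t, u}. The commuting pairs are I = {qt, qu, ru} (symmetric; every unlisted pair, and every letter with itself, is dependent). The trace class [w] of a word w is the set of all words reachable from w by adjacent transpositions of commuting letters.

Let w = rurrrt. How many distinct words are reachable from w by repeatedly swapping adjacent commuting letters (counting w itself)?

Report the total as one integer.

5

#0=r has no predecessor
#1=u has no predecessor
#2=r depends on [0:r]
#3=r depends on [2:r]
#4=r depends on [3:r]
#5=t depends on [1:u, 4:r]
sources: [0:r, 1:u]
N(rest) = Σ N(rest − s) over sources s of rest; N(one piece) = 1:
  size 1 → [5]=1
  size 2 → [1,5]=1  [4,5]=1
  size 3 → [1,4,5]=2  [3,4,5]=1
  size 4 → [1,3,4,5]=3  [2,3,4,5]=1
  first=0(r) contributes 4
  first=1(u) contributes 1
|[w]| = 5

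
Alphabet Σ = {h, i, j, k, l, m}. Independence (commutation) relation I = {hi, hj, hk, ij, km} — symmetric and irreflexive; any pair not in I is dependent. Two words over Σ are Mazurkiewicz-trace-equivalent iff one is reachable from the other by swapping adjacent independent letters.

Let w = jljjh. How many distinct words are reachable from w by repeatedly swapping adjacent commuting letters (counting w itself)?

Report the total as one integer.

piece 0:j — minimal
piece 1:l rests on {0:j}
piece 2:j rests on {1:l}
piece 3:j rests on {2:j}
piece 4:h rests on {1:l}
minimal pieces: {0:j}
ways to finish when only these pieces remain (= sum over removing one remaining piece with nothing left below it):
  1 left: {3}→1  {4}→1
  2 left: {2,3}→1  {3,4}→2
  3 left: {2,3,4}→3
  placing 0:j first → 3 extensions

3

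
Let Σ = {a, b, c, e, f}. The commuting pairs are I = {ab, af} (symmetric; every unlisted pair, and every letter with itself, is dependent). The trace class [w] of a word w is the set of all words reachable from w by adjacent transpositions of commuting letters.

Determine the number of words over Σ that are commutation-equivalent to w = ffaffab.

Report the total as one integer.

piece 0:f — minimal
piece 1:f rests on {0:f}
piece 2:a — minimal
piece 3:f rests on {1:f}
piece 4:f rests on {3:f}
piece 5:a rests on {2:a}
piece 6:b rests on {4:f}
minimal pieces: {0:f, 2:a}
ways to finish when only these pieces remain (= sum over removing one remaining piece with nothing left below it):
  1 left: {5}→1  {6}→1
  2 left: {2,5}→1  {4,6}→1  {5,6}→2
  3 left: {2,5,6}→3  {3,4,6}→1  {4,5,6}→3
  4 left: {1,3,4,6}→1  {2,4,5,6}→6  {3,4,5,6}→4
  5 left: {0,1,3,4,6}→1  {1,3,4,5,6}→5  {2,3,4,5,6}→10
  placing 0:f first → 15 extensions
  placing 2:a first → 6 extensions
total linear extensions = 21

21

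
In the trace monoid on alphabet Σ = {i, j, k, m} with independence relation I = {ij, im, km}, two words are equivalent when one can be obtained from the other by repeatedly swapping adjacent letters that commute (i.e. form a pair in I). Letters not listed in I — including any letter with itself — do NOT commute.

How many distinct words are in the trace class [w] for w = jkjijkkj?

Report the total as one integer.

3

piece 0:j — minimal
piece 1:k rests on {0:j}
piece 2:j rests on {1:k}
piece 3:i rests on {1:k}
piece 4:j rests on {2:j}
piece 5:k rests on {3:i, 4:j}
piece 6:k rests on {5:k}
piece 7:j rests on {6:k}
minimal pieces: {0:j}
ways to finish when only these pieces remain (= sum over removing one remaining piece with nothing left below it):
  1 left: {7}→1
  2 left: {6,7}→1
  3 left: {5,6,7}→1
  4 left: {3,5,6,7}→1  {4,5,6,7}→1
  5 left: {2,4,5,6,7}→1  {3,4,5,6,7}→2
  6 left: {2,3,4,5,6,7}→3
  placing 0:j first → 3 extensions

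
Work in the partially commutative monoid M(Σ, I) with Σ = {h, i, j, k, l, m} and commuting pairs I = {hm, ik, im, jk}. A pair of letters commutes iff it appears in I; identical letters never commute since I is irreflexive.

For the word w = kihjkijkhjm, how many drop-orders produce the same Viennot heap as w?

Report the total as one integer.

20

piece 0:k — minimal
piece 1:i — minimal
piece 2:h rests on {0:k, 1:i}
piece 3:j rests on {2:h}
piece 4:k rests on {2:h}
piece 5:i rests on {3:j}
piece 6:j rests on {5:i}
piece 7:k rests on {4:k}
piece 8:h rests on {6:j, 7:k}
piece 9:j rests on {8:h}
piece 10:m rests on {9:j}
minimal pieces: {0:k, 1:i}
ways to finish when only these pieces remain (= sum over removing one remaining piece with nothing left below it):
  1 left: {10}→1
  2 left: {9,10}→1
  3 left: {8,9,10}→1
  4 left: {6,8,9,10}→1  {7,8,9,10}→1
  5 left: {4,7,8,9,10}→1  {5,6,8,9,10}→1  {6,7,8,9,10}→2
  6 left: {3,5,6,8,9,10}→1  {4,6,7,8,9,10}→3  {5,6,7,8,9,10}→3
  7 left: {3,5,6,7,8,9,10}→4  {4,5,6,7,8,9,10}→6
  8 left: {3,4,5,6,7,8,9,10}→10
  9 left: {2,3,4,5,6,7,8,9,10}→10
  placing 0:k first → 10 extensions
  placing 1:i first → 10 extensions
total linear extensions = 20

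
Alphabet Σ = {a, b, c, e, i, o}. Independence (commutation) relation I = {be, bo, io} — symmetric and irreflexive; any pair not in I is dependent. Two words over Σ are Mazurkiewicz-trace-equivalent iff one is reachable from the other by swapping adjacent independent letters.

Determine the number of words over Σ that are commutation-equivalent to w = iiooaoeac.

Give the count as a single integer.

6

0(i) covers ∅
1(i) covers 0:i
2(o) covers ∅
3(o) covers 2:o
4(a) covers 1:i, 3:o
5(o) covers 4:a
6(e) covers 5:o
7(a) covers 6:e
8(c) covers 7:a
floor of heap: 0:i, 2:o
completions by unplaced set U, small U first (add the entries for U minus each lowest piece of U):
  |U|=1: {8}:1
  |U|=2: {7,8}:1
  |U|=3: {6,7,8}:1
  |U|=4: {5,6,7,8}:1
  |U|=5: {4,5,6,7,8}:1
  |U|=6: {1,4,5,6,7,8}:1  {3,4,5,6,7,8}:1
  |U|=7: {0,1,4,5,6,7,8}:1  {1,3,4,5,6,7,8}:2  {2,3,4,5,6,7,8}:1
  start at 0(i): 3
  start at 2(o): 3
sum over floor = 6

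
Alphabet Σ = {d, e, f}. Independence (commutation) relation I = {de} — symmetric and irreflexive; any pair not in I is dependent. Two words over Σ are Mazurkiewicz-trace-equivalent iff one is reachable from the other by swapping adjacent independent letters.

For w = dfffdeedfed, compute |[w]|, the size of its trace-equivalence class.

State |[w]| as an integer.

0(d) covers ∅
1(f) covers 0:d
2(f) covers 1:f
3(f) covers 2:f
4(d) covers 3:f
5(e) covers 3:f
6(e) covers 5:e
7(d) covers 4:d
8(f) covers 6:e, 7:d
9(e) covers 8:f
10(d) covers 8:f
floor of heap: 0:d
completions by unplaced set U, small U first (add the entries for U minus each lowest piece of U):
  |U|=1: {9}:1  {10}:1
  |U|=2: {9,10}:2
  |U|=3: {8,9,10}:2
  |U|=4: {6,8,9,10}:2  {7,8,9,10}:2
  |U|=5: {4,7,8,9,10}:2  {5,6,8,9,10}:2  {6,7,8,9,10}:4
  |U|=6: {4,6,7,8,9,10}:6  {5,6,7,8,9,10}:6
  |U|=7: {4,5,6,7,8,9,10}:12
  |U|=8: {3,4,5,6,7,8,9,10}:12
  |U|=9: {2,3,4,5,6,7,8,9,10}:12
  start at 0(d): 12

12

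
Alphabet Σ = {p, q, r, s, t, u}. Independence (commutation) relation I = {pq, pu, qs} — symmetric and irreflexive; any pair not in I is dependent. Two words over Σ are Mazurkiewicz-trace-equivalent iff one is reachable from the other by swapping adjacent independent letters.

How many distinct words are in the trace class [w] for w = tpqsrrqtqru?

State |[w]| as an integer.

#0=t has no predecessor
#1=p depends on [0:t]
#2=q depends on [0:t]
#3=s depends on [1:p]
#4=r depends on [2:q, 3:s]
#5=r depends on [4:r]
#6=q depends on [5:r]
#7=t depends on [6:q]
#8=q depends on [7:t]
#9=r depends on [8:q]
#10=u depends on [9:r]
sources: [0:t]
N(rest) = Σ N(rest − s) over sources s of rest; N(one piece) = 1:
  size 1 → [10]=1
  size 2 → [9,10]=1
  size 3 → [8,9,10]=1
  size 4 → [7,8,9,10]=1
  size 5 → [6,7,8,9,10]=1
  size 6 → [5,6,7,8,9,10]=1
  size 7 → [4,5,6,7,8,9,10]=1
  size 8 → [2,4,5,6,7,8,9,10]=1  [3,4,5,6,7,8,9,10]=1
  size 9 → [1,3,4,5,6,7,8,9,10]=1  [2,3,4,5,6,7,8,9,10]=2
  first=0(t) contributes 3

3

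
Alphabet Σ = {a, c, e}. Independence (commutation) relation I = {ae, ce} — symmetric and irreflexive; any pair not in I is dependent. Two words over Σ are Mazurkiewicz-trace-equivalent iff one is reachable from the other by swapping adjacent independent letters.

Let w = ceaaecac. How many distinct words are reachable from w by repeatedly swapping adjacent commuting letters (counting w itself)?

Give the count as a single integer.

piece 0:c — minimal
piece 1:e — minimal
piece 2:a rests on {0:c}
piece 3:a rests on {2:a}
piece 4:e rests on {1:e}
piece 5:c rests on {3:a}
piece 6:a rests on {5:c}
piece 7:c rests on {6:a}
minimal pieces: {0:c, 1:e}
ways to finish when only these pieces remain (= sum over removing one remaining piece with nothing left below it):
  1 left: {4}→1  {7}→1
  2 left: {1,4}→1  {4,7}→2  {6,7}→1
  3 left: {1,4,7}→3  {4,6,7}→3  {5,6,7}→1
  4 left: {1,4,6,7}→6  {3,5,6,7}→1  {4,5,6,7}→4
  5 left: {1,4,5,6,7}→10  {2,3,5,6,7}→1  {3,4,5,6,7}→5
  6 left: {0,2,3,5,6,7}→1  {1,3,4,5,6,7}→15  {2,3,4,5,6,7}→6
  placing 0:c first → 21 extensions
  placing 1:e first → 7 extensions
total linear extensions = 28

28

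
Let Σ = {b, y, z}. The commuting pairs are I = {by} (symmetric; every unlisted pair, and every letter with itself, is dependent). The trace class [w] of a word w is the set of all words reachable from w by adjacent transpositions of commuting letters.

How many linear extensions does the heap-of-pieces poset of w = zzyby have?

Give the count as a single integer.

piece 0:z — minimal
piece 1:z rests on {0:z}
piece 2:y rests on {1:z}
piece 3:b rests on {1:z}
piece 4:y rests on {2:y}
minimal pieces: {0:z}
ways to finish when only these pieces remain (= sum over removing one remaining piece with nothing left below it):
  1 left: {3}→1  {4}→1
  2 left: {2,4}→1  {3,4}→2
  3 left: {2,3,4}→3
  placing 0:z first → 3 extensions

3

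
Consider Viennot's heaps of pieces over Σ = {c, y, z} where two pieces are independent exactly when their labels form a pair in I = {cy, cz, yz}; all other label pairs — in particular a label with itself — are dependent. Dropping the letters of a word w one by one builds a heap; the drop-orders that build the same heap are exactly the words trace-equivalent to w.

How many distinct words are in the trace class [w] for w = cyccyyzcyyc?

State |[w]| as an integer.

2772

0(c) covers ∅
1(y) covers ∅
2(c) covers 0:c
3(c) covers 2:c
4(y) covers 1:y
5(y) covers 4:y
6(z) covers ∅
7(c) covers 3:c
8(y) covers 5:y
9(y) covers 8:y
10(c) covers 7:c
floor of heap: 0:c, 1:y, 6:z
completions by unplaced set U, small U first (add the entries for U minus each lowest piece of U):
  |U|=1: {6}:1  {9}:1  {10}:1
  |U|=2: {6,9}:2  {6,10}:2  {7,10}:1  {8,9}:1  {9,10}:2
  |U|=3: {3,7,10}:1  {5,8,9}:1  {6,7,10}:3  {6,8,9}:3  {6,9,10}:6  {7,9,10}:3  {8,9,10}:3
  |U|=4: {2,3,7,10}:1  {3,6,7,10}:4  {3,7,9,10}:4  {4,5,8,9}:1  {5,6,8,9}:4  {5,8,9,10}:4  {6,7,9,10}:12  {6,8,9,10}:12  {7,8,9,10}:6
  |U|=5: {0,2,3,7,10}:1  {1,4,5,8,9}:1  {2,3,6,7,10}:5  {2,3,7,9,10}:5  {3,6,7,9,10}:20  {3,7,8,9,10}:10  {4,5,6,8,9}:5  {4,5,8,9,10}:5  {5,6,8,9,10}:20  {5,7,8,9,10}:10  {6,7,8,9,10}:30
  |U|=6: {0,2,3,6,7,10}:6  {0,2,3,7,9,10}:6  {1,4,5,6,8,9}:6  {1,4,5,8,9,10}:6  {2,3,6,7,9,10}:30  {2,3,7,8,9,10}:15  {3,5,7,8,9,10}:20  {3,6,7,8,9,10}:60  {4,5,6,8,9,10}:30  {4,5,7,8,9,10}:15  {5,6,7,8,9,10}:60
  |U|=7: {0,2,3,6,7,9,10}:42  {0,2,3,7,8,9,10}:21  {1,4,5,6,8,9,10}:42  {1,4,5,7,8,9,10}:21  {2,3,5,7,8,9,10}:35  {2,3,6,7,8,9,10}:105  {3,4,5,7,8,9,10}:35  {3,5,6,7,8,9,10}:140  {4,5,6,7,8,9,10}:105
  |U|=8: {0,2,3,5,7,8,9,10}:56  {0,2,3,6,7,8,9,10}:168  {1,3,4,5,7,8,9,10}:56  {1,4,5,6,7,8,9,10}:168  {2,3,4,5,7,8,9,10}:70  {2,3,5,6,7,8,9,10}:280  {3,4,5,6,7,8,9,10}:280
  |U|=9: {0,2,3,4,5,7,8,9,10}:126  {0,2,3,5,6,7,8,9,10}:504  {1,2,3,4,5,7,8,9,10}:126  {1,3,4,5,6,7,8,9,10}:504  {2,3,4,5,6,7,8,9,10}:630
  start at 0(c): 1260
  start at 1(y): 1260
  start at 6(z): 252
sum over floor = 2772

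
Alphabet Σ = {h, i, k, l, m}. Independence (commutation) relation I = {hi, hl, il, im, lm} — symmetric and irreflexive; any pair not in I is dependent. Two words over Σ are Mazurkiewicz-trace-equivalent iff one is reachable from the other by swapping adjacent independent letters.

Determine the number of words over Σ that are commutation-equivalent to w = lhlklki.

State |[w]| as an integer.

#0=l has no predecessor
#1=h has no predecessor
#2=l depends on [0:l]
#3=k depends on [1:h, 2:l]
#4=l depends on [3:k]
#5=k depends on [4:l]
#6=i depends on [5:k]
sources: [0:l, 1:h]
N(rest) = Σ N(rest − s) over sources s of rest; N(one piece) = 1:
  size 1 → [6]=1
  size 2 → [5,6]=1
  size 3 → [4,5,6]=1
  size 4 → [3,4,5,6]=1
  size 5 → [1,3,4,5,6]=1  [2,3,4,5,6]=1
  first=0(l) contributes 2
  first=1(h) contributes 1
|[w]| = 3

3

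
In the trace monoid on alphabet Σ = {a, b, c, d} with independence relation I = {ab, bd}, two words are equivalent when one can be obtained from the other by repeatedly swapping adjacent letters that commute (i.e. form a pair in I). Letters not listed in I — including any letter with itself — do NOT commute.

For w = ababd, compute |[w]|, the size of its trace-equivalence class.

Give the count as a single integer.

10

drop 0:a onto floor
drop 1:b onto floor
drop 2:a onto {0:a}
drop 3:b onto {1:b}
drop 4:d onto {2:a}
ground layer = {0:a, 1:b}
drop-orders for the pieces not yet dropped (sum over which currently-grounded one goes next):
  1 to go: {3} 1  {4} 1
  2 to go: {1,3} 1  {2,4} 1  {3,4} 2
  3 to go: {0,2,4} 1  {1,3,4} 3  {2,3,4} 3
  if 0:a drops first: 6 orders
  if 1:b drops first: 4 orders
heap linearizations: 10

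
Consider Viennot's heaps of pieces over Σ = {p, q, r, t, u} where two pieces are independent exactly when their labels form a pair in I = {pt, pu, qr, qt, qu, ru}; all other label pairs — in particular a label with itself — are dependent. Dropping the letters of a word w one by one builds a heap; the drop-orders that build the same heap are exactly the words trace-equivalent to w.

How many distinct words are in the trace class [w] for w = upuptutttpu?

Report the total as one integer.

165

piece 0:u — minimal
piece 1:p — minimal
piece 2:u rests on {0:u}
piece 3:p rests on {1:p}
piece 4:t rests on {2:u}
piece 5:u rests on {4:t}
piece 6:t rests on {5:u}
piece 7:t rests on {6:t}
piece 8:t rests on {7:t}
piece 9:p rests on {3:p}
piece 10:u rests on {8:t}
minimal pieces: {0:u, 1:p}
ways to finish when only these pieces remain (= sum over removing one remaining piece with nothing left below it):
  1 left: {9}→1  {10}→1
  2 left: {3,9}→1  {8,10}→1  {9,10}→2
  3 left: {1,3,9}→1  {3,9,10}→3  {7,8,10}→1  {8,9,10}→3
  4 left: {1,3,9,10}→4  {3,8,9,10}→6  {6,7,8,10}→1  {7,8,9,10}→4
  5 left: {1,3,8,9,10}→10  {3,7,8,9,10}→10  {5,6,7,8,10}→1  {6,7,8,9,10}→5
  6 left: {1,3,7,8,9,10}→20  {3,6,7,8,9,10}→15  {4,5,6,7,8,10}→1  {5,6,7,8,9,10}→6
  7 left: {1,3,6,7,8,9,10}→35  {2,4,5,6,7,8,10}→1  {3,5,6,7,8,9,10}→21  {4,5,6,7,8,9,10}→7
  8 left: {0,2,4,5,6,7,8,10}→1  {1,3,5,6,7,8,9,10}→56  {2,4,5,6,7,8,9,10}→8  {3,4,5,6,7,8,9,10}→28
  9 left: {0,2,4,5,6,7,8,9,10}→9  {1,3,4,5,6,7,8,9,10}→84  {2,3,4,5,6,7,8,9,10}→36
  placing 0:u first → 120 extensions
  placing 1:p first → 45 extensions
total linear extensions = 165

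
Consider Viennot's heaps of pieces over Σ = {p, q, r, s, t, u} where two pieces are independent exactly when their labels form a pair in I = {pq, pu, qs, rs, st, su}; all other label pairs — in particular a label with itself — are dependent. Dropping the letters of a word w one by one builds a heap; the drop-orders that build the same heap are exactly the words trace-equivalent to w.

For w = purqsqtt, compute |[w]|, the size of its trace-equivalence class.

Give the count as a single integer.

drop 0:p onto floor
drop 1:u onto floor
drop 2:r onto {0:p, 1:u}
drop 3:q onto {2:r}
drop 4:s onto {0:p}
drop 5:q onto {3:q}
drop 6:t onto {5:q}
drop 7:t onto {6:t}
ground layer = {0:p, 1:u}
drop-orders for the pieces not yet dropped (sum over which currently-grounded one goes next):
  1 to go: {4} 1  {7} 1
  2 to go: {4,7} 2  {6,7} 1
  3 to go: {4,6,7} 3  {5,6,7} 1
  4 to go: {3,5,6,7} 1  {4,5,6,7} 4
  5 to go: {2,3,5,6,7} 1  {3,4,5,6,7} 5
  6 to go: {1,2,3,5,6,7} 1  {2,3,4,5,6,7} 6
  if 0:p drops first: 7 orders
  if 1:u drops first: 6 orders
heap linearizations: 13

13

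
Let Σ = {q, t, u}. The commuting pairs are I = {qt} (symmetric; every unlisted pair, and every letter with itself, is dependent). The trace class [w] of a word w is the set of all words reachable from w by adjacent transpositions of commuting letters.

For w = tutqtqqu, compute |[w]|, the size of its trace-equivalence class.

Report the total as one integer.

drop 0:t onto floor
drop 1:u onto {0:t}
drop 2:t onto {1:u}
drop 3:q onto {1:u}
drop 4:t onto {2:t}
drop 5:q onto {3:q}
drop 6:q onto {5:q}
drop 7:u onto {4:t, 6:q}
ground layer = {0:t}
drop-orders for the pieces not yet dropped (sum over which currently-grounded one goes next):
  1 to go: {7} 1
  2 to go: {4,7} 1  {6,7} 1
  3 to go: {2,4,7} 1  {4,6,7} 2  {5,6,7} 1
  4 to go: {2,4,6,7} 3  {3,5,6,7} 1  {4,5,6,7} 3
  5 to go: {2,4,5,6,7} 6  {3,4,5,6,7} 4
  6 to go: {2,3,4,5,6,7} 10
  if 0:t drops first: 10 orders

10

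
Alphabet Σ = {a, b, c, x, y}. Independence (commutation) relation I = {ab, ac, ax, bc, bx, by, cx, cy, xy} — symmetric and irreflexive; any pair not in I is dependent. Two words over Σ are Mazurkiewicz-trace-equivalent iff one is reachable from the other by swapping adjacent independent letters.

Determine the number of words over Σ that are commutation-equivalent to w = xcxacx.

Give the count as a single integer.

piece 0:x — minimal
piece 1:c — minimal
piece 2:x rests on {0:x}
piece 3:a — minimal
piece 4:c rests on {1:c}
piece 5:x rests on {2:x}
minimal pieces: {0:x, 1:c, 3:a}
ways to finish when only these pieces remain (= sum over removing one remaining piece with nothing left below it):
  1 left: {3}→1  {4}→1  {5}→1
  2 left: {1,4}→1  {2,5}→1  {3,4}→2  {3,5}→2  {4,5}→2
  3 left: {0,2,5}→1  {1,3,4}→3  {1,4,5}→3  {2,3,5}→3  {2,4,5}→3  {3,4,5}→6
  4 left: {0,2,3,5}→4  {0,2,4,5}→4  {1,2,4,5}→6  {1,3,4,5}→12  {2,3,4,5}→12
  placing 0:x first → 30 extensions
  placing 1:c first → 20 extensions
  placing 3:a first → 10 extensions
total linear extensions = 60

60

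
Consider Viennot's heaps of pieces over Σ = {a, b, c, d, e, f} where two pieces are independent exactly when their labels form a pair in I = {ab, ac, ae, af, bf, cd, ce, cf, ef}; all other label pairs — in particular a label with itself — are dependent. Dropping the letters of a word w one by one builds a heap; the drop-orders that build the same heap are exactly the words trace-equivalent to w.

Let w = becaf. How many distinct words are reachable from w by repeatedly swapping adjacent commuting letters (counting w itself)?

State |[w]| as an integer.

40

0(b) covers ∅
1(e) covers 0:b
2(c) covers 0:b
3(a) covers ∅
4(f) covers ∅
floor of heap: 0:b, 3:a, 4:f
completions by unplaced set U, small U first (add the entries for U minus each lowest piece of U):
  |U|=1: {1}:1  {2}:1  {3}:1  {4}:1
  |U|=2: {1,2}:2  {1,3}:2  {1,4}:2  {2,3}:2  {2,4}:2  {3,4}:2
  |U|=3: {0,1,2}:2  {1,2,3}:6  {1,2,4}:6  {1,3,4}:6  {2,3,4}:6
  start at 0(b): 24
  start at 3(a): 8
  start at 4(f): 8
sum over floor = 40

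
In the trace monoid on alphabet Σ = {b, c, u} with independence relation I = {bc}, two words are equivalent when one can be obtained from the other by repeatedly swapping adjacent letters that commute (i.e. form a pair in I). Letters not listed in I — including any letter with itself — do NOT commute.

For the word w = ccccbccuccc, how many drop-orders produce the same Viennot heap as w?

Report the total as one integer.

7

#0=c has no predecessor
#1=c depends on [0:c]
#2=c depends on [1:c]
#3=c depends on [2:c]
#4=b has no predecessor
#5=c depends on [3:c]
#6=c depends on [5:c]
#7=u depends on [4:b, 6:c]
#8=c depends on [7:u]
#9=c depends on [8:c]
#10=c depends on [9:c]
sources: [0:c, 4:b]
N(rest) = Σ N(rest − s) over sources s of rest; N(one piece) = 1:
  size 1 → [10]=1
  size 2 → [9,10]=1
  size 3 → [8,9,10]=1
  size 4 → [7,8,9,10]=1
  size 5 → [4,7,8,9,10]=1  [6,7,8,9,10]=1
  size 6 → [4,6,7,8,9,10]=2  [5,6,7,8,9,10]=1
  size 7 → [3,5,6,7,8,9,10]=1  [4,5,6,7,8,9,10]=3
  size 8 → [2,3,5,6,7,8,9,10]=1  [3,4,5,6,7,8,9,10]=4
  size 9 → [1,2,3,5,6,7,8,9,10]=1  [2,3,4,5,6,7,8,9,10]=5
  first=0(c) contributes 6
  first=4(b) contributes 1
|[w]| = 7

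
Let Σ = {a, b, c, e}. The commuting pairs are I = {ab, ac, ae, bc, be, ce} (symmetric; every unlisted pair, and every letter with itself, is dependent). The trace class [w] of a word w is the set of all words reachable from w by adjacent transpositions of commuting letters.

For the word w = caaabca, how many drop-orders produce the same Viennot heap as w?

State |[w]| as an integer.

105

0(c) covers ∅
1(a) covers ∅
2(a) covers 1:a
3(a) covers 2:a
4(b) covers ∅
5(c) covers 0:c
6(a) covers 3:a
floor of heap: 0:c, 1:a, 4:b
completions by unplaced set U, small U first (add the entries for U minus each lowest piece of U):
  |U|=1: {4}:1  {5}:1  {6}:1
  |U|=2: {0,5}:1  {3,6}:1  {4,5}:2  {4,6}:2  {5,6}:2
  |U|=3: {0,4,5}:3  {0,5,6}:3  {2,3,6}:1  {3,4,6}:3  {3,5,6}:3  {4,5,6}:6
  |U|=4: {0,3,5,6}:6  {0,4,5,6}:12  {1,2,3,6}:1  {2,3,4,6}:4  {2,3,5,6}:4  {3,4,5,6}:12
  |U|=5: {0,2,3,5,6}:10  {0,3,4,5,6}:30  {1,2,3,4,6}:5  {1,2,3,5,6}:5  {2,3,4,5,6}:20
  start at 0(c): 30
  start at 1(a): 60
  start at 4(b): 15
sum over floor = 105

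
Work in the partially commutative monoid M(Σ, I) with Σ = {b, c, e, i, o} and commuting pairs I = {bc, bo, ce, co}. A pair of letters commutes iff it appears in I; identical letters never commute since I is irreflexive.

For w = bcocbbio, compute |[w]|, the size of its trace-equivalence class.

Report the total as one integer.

60

piece 0:b — minimal
piece 1:c — minimal
piece 2:o — minimal
piece 3:c rests on {1:c}
piece 4:b rests on {0:b}
piece 5:b rests on {4:b}
piece 6:i rests on {2:o, 3:c, 5:b}
piece 7:o rests on {6:i}
minimal pieces: {0:b, 1:c, 2:o}
ways to finish when only these pieces remain (= sum over removing one remaining piece with nothing left below it):
  1 left: {7}→1
  2 left: {6,7}→1
  3 left: {2,6,7}→1  {3,6,7}→1  {5,6,7}→1
  4 left: {1,3,6,7}→1  {2,3,6,7}→2  {2,5,6,7}→2  {3,5,6,7}→2  {4,5,6,7}→1
  5 left: {0,4,5,6,7}→1  {1,2,3,6,7}→3  {1,3,5,6,7}→3  {2,3,5,6,7}→6  {2,4,5,6,7}→3  {3,4,5,6,7}→3
  6 left: {0,2,4,5,6,7}→4  {0,3,4,5,6,7}→4  {1,2,3,5,6,7}→12  {1,3,4,5,6,7}→6  {2,3,4,5,6,7}→12
  placing 0:b first → 30 extensions
  placing 1:c first → 20 extensions
  placing 2:o first → 10 extensions
total linear extensions = 60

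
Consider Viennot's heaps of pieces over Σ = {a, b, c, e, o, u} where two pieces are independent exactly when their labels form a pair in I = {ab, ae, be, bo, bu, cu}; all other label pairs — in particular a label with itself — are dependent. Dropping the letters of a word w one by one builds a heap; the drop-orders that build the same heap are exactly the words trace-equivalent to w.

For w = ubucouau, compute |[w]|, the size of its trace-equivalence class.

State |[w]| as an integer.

0(u) covers ∅
1(b) covers ∅
2(u) covers 0:u
3(c) covers 1:b
4(o) covers 2:u, 3:c
5(u) covers 4:o
6(a) covers 5:u
7(u) covers 6:a
floor of heap: 0:u, 1:b
completions by unplaced set U, small U first (add the entries for U minus each lowest piece of U):
  |U|=1: {7}:1
  |U|=2: {6,7}:1
  |U|=3: {5,6,7}:1
  |U|=4: {4,5,6,7}:1
  |U|=5: {2,4,5,6,7}:1  {3,4,5,6,7}:1
  |U|=6: {0,2,4,5,6,7}:1  {1,3,4,5,6,7}:1  {2,3,4,5,6,7}:2
  start at 0(u): 3
  start at 1(b): 3
sum over floor = 6

6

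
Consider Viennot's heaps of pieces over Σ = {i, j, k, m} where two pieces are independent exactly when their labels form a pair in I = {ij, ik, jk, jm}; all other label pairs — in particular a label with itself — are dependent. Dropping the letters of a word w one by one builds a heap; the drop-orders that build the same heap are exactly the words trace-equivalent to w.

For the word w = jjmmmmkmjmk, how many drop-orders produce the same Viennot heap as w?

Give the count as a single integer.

165

#0=j has no predecessor
#1=j depends on [0:j]
#2=m has no predecessor
#3=m depends on [2:m]
#4=m depends on [3:m]
#5=m depends on [4:m]
#6=k depends on [5:m]
#7=m depends on [6:k]
#8=j depends on [1:j]
#9=m depends on [7:m]
#10=k depends on [9:m]
sources: [0:j, 2:m]
N(rest) = Σ N(rest − s) over sources s of rest; N(one piece) = 1:
  size 1 → [8]=1  [10]=1
  size 2 → [1,8]=1  [8,10]=2  [9,10]=1
  size 3 → [0,1,8]=1  [1,8,10]=3  [7,9,10]=1  [8,9,10]=3
  size 4 → [0,1,8,10]=4  [1,8,9,10]=6  [6,7,9,10]=1  [7,8,9,10]=4
  size 5 → [0,1,8,9,10]=10  [1,7,8,9,10]=10  [5,6,7,9,10]=1  [6,7,8,9,10]=5
  size 6 → [0,1,7,8,9,10]=20  [1,6,7,8,9,10]=15  [4,5,6,7,9,10]=1  [5,6,7,8,9,10]=6
  size 7 → [0,1,6,7,8,9,10]=35  [1,5,6,7,8,9,10]=21  [3,4,5,6,7,9,10]=1  [4,5,6,7,8,9,10]=7
  size 8 → [0,1,5,6,7,8,9,10]=56  [1,4,5,6,7,8,9,10]=28  [2,3,4,5,6,7,9,10]=1  [3,4,5,6,7,8,9,10]=8
  size 9 → [0,1,4,5,6,7,8,9,10]=84  [1,3,4,5,6,7,8,9,10]=36  [2,3,4,5,6,7,8,9,10]=9
  first=0(j) contributes 45
  first=2(m) contributes 120
|[w]| = 165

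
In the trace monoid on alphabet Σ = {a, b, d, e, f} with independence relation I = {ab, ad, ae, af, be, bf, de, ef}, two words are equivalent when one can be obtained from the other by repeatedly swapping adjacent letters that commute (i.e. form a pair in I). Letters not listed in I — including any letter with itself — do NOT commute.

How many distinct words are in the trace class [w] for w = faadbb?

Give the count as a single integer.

0(f) covers ∅
1(a) covers ∅
2(a) covers 1:a
3(d) covers 0:f
4(b) covers 3:d
5(b) covers 4:b
floor of heap: 0:f, 1:a
completions by unplaced set U, small U first (add the entries for U minus each lowest piece of U):
  |U|=1: {2}:1  {5}:1
  |U|=2: {1,2}:1  {2,5}:2  {4,5}:1
  |U|=3: {1,2,5}:3  {2,4,5}:3  {3,4,5}:1
  |U|=4: {0,3,4,5}:1  {1,2,4,5}:6  {2,3,4,5}:4
  start at 0(f): 10
  start at 1(a): 5
sum over floor = 15

15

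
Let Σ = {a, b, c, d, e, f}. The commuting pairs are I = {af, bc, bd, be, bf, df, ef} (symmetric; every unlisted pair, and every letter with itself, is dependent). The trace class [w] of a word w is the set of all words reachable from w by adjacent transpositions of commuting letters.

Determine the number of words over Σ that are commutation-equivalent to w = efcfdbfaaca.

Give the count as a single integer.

piece 0:e — minimal
piece 1:f — minimal
piece 2:c rests on {0:e, 1:f}
piece 3:f rests on {2:c}
piece 4:d rests on {2:c}
piece 5:b — minimal
piece 6:f rests on {3:f}
piece 7:a rests on {4:d, 5:b}
piece 8:a rests on {7:a}
piece 9:c rests on {6:f, 8:a}
piece 10:a rests on {9:c}
minimal pieces: {0:e, 1:f, 5:b}
ways to finish when only these pieces remain (= sum over removing one remaining piece with nothing left below it):
  1 left: {10}→1
  2 left: {9,10}→1
  3 left: {6,9,10}→1  {8,9,10}→1
  4 left: {3,6,9,10}→1  {6,8,9,10}→2  {7,8,9,10}→1
  5 left: {3,6,8,9,10}→3  {4,7,8,9,10}→1  {5,7,8,9,10}→1  {6,7,8,9,10}→3
  6 left: {3,6,7,8,9,10}→6  {4,5,7,8,9,10}→2  {4,6,7,8,9,10}→4  {5,6,7,8,9,10}→4
  7 left: {3,4,6,7,8,9,10}→10  {3,5,6,7,8,9,10}→10  {4,5,6,7,8,9,10}→10
  8 left: {2,3,4,6,7,8,9,10}→10  {3,4,5,6,7,8,9,10}→30
  9 left: {0,2,3,4,6,7,8,9,10}→10  {1,2,3,4,6,7,8,9,10}→10  {2,3,4,5,6,7,8,9,10}→40
  placing 0:e first → 50 extensions
  placing 1:f first → 50 extensions
  placing 5:b first → 20 extensions
total linear extensions = 120

120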